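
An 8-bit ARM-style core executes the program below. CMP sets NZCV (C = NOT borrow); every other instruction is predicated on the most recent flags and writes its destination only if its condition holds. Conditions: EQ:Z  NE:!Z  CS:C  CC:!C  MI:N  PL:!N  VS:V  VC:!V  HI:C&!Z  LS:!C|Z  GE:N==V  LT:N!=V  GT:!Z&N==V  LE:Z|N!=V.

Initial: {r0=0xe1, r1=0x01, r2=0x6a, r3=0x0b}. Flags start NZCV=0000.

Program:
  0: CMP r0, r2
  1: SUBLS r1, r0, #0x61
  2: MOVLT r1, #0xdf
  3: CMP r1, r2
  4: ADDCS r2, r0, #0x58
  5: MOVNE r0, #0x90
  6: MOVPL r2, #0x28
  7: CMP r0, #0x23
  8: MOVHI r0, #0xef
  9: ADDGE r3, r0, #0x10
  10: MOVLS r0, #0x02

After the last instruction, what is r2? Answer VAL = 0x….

VAL = 0x28

[0] flags=0011 → (cmp)
[1] flags=0011 LS?F → skip
[2] flags=0011 LT?T → r1=0xdf
[3] flags=0011 → (cmp)
[4] flags=0011 CS?T → r2=0x39
[5] flags=0011 NE?T → r0=0x90
[6] flags=0011 PL?T → r2=0x28
[7] flags=0011 → (cmp)
[8] flags=0011 HI?T → r0=0xef
[9] flags=0011 GE?F → skip
[10] flags=0011 LS?F → skip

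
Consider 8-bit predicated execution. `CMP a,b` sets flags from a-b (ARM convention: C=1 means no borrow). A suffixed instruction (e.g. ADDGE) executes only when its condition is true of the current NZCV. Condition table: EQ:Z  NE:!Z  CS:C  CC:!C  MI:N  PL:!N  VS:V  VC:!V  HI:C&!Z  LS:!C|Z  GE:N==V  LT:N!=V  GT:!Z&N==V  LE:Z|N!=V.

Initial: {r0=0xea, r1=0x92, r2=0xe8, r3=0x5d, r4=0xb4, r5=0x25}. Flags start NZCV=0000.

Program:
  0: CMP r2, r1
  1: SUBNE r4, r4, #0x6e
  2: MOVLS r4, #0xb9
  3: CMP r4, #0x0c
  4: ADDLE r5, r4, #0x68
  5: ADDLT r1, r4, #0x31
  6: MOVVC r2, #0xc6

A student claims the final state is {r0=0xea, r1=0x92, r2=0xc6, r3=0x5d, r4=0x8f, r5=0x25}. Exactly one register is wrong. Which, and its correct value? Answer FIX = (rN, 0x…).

[0] flags=0010 → (cmp)
[1] flags=0010 NE?T → r4=0x46
[2] flags=0010 LS?F → skip
[3] flags=0010 → (cmp)
[4] flags=0010 LE?F → skip
[5] flags=0010 LT?F → skip
[6] flags=0010 VC?T → r2=0xc6

FIX = (r4, 0x46)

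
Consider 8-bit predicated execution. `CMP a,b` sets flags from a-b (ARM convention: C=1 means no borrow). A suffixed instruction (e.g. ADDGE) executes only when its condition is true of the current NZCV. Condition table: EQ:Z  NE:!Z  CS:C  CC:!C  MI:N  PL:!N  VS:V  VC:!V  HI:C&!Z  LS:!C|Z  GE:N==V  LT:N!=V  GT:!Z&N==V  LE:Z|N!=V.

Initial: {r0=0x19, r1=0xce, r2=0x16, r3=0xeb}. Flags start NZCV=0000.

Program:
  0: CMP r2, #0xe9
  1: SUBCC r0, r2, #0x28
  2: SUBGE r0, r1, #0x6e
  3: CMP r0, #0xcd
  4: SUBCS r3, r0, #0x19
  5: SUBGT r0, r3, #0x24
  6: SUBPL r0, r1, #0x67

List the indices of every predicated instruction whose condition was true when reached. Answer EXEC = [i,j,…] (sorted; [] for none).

0: ✓ CMP  NZCV=0000
1: ✓ SUBCC  r0←0xee
2: ✓ SUBGE  r0←0x60
3: ✓ CMP  NZCV=1001
4: · SUBCS
5: ✓ SUBGT  r0←0xc7
6: · SUBPL

EXEC = [1,2,5]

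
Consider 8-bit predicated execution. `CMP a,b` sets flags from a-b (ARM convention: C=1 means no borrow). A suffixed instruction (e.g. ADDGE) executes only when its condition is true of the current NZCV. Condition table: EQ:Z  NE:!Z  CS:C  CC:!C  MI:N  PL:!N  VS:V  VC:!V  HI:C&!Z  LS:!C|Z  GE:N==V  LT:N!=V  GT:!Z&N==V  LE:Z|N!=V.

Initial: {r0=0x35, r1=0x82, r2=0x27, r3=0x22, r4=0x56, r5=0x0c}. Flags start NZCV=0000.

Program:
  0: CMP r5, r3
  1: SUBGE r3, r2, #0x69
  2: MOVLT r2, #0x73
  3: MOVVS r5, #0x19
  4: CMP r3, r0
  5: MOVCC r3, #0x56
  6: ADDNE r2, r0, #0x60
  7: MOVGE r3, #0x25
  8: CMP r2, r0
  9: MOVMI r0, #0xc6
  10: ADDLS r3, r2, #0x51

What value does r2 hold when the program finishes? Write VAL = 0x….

[0] flags=1000 → (cmp)
[1] flags=1000 GE?F → skip
[2] flags=1000 LT?T → r2=0x73
[3] flags=1000 VS?F → skip
[4] flags=1000 → (cmp)
[5] flags=1000 CC?T → r3=0x56
[6] flags=1000 NE?T → r2=0x95
[7] flags=1000 GE?F → skip
[8] flags=0011 → (cmp)
[9] flags=0011 MI?F → skip
[10] flags=0011 LS?F → skip

VAL = 0x95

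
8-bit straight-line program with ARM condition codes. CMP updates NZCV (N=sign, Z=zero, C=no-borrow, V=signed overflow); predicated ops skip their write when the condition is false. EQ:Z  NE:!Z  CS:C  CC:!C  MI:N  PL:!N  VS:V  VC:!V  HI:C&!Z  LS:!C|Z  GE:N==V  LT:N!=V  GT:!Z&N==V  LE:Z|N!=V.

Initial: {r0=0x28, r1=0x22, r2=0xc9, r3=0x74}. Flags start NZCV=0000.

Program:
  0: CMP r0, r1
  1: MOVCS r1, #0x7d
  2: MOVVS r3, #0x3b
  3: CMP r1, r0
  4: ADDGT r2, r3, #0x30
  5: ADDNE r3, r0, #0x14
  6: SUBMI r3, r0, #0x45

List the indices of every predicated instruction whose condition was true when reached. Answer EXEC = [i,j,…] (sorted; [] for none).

EXEC = [1,4,5]

0: ✓ CMP  NZCV=0010
1: ✓ MOVCS  r1←0x7d
2: · MOVVS
3: ✓ CMP  NZCV=0010
4: ✓ ADDGT  r2←0xa4
5: ✓ ADDNE  r3←0x3c
6: · SUBMI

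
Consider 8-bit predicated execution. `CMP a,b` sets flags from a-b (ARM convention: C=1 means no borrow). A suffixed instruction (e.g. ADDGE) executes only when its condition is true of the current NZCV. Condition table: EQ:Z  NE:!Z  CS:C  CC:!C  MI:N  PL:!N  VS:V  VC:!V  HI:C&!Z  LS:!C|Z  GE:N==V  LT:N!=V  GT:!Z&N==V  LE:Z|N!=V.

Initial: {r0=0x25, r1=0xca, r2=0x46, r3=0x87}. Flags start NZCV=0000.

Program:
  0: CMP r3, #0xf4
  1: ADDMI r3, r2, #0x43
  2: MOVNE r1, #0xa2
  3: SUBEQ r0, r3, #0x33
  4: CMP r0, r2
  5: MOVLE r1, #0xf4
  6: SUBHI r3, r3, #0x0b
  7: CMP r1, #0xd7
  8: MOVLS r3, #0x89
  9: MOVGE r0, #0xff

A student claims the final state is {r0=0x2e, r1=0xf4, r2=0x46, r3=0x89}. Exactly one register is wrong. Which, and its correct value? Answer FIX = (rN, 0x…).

0: ✓ CMP  NZCV=1000
1: ✓ ADDMI  r3←0x89
2: ✓ MOVNE  r1←0xa2
3: · SUBEQ
4: ✓ CMP  NZCV=1000
5: ✓ MOVLE  r1←0xf4
6: · SUBHI
7: ✓ CMP  NZCV=0010
8: · MOVLS
9: ✓ MOVGE  r0←0xff

FIX = (r0, 0xff)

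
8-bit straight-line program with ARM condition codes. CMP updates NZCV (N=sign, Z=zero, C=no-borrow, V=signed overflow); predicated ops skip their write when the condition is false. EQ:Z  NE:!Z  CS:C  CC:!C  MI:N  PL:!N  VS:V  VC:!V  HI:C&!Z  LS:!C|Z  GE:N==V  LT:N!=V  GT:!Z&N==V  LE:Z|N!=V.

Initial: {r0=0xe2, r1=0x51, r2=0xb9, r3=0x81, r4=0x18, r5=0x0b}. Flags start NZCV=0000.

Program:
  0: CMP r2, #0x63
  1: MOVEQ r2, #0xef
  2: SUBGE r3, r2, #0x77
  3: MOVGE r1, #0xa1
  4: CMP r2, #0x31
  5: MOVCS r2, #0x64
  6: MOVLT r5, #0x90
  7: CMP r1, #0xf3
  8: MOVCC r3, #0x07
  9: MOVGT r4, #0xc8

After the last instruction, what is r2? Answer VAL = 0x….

[0] flags=0011 → (cmp)
[1] flags=0011 EQ?F → skip
[2] flags=0011 GE?F → skip
[3] flags=0011 GE?F → skip
[4] flags=1010 → (cmp)
[5] flags=1010 CS?T → r2=0x64
[6] flags=1010 LT?T → r5=0x90
[7] flags=0000 → (cmp)
[8] flags=0000 CC?T → r3=0x07
[9] flags=0000 GT?T → r4=0xc8

VAL = 0x64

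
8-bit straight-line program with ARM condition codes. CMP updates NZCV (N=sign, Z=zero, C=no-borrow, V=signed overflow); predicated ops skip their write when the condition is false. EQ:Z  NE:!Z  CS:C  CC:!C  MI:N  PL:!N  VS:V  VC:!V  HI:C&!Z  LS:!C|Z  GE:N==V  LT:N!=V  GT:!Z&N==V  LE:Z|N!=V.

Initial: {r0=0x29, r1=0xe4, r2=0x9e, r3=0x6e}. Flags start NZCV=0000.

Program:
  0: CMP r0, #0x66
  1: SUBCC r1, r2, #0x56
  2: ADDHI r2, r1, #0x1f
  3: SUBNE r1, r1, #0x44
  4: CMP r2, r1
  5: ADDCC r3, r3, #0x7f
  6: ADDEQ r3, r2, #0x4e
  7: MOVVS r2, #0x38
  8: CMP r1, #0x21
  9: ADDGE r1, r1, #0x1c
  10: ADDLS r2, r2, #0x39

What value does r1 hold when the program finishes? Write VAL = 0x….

0: ✓ CMP  NZCV=1000
1: ✓ SUBCC  r1←0x48
2: · ADDHI
3: ✓ SUBNE  r1←0x04
4: ✓ CMP  NZCV=1010
5: · ADDCC
6: · ADDEQ
7: · MOVVS
8: ✓ CMP  NZCV=1000
9: · ADDGE
10: ✓ ADDLS  r2←0xd7

VAL = 0x04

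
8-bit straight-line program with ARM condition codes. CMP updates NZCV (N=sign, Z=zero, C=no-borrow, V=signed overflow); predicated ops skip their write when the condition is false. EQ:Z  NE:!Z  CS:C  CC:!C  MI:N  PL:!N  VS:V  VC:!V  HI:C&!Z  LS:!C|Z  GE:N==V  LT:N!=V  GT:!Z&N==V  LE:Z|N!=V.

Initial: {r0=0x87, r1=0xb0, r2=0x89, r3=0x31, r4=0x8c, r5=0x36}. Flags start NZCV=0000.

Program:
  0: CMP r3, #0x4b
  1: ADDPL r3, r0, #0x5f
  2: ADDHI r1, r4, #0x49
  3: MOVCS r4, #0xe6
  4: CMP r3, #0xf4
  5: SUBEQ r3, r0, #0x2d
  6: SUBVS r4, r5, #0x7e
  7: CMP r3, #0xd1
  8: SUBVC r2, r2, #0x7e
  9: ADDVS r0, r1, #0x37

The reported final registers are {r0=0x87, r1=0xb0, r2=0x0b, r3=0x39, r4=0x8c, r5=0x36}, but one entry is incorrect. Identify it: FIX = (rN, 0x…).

FIX = (r3, 0x31)

[0] flags=1000 → (cmp)
[1] flags=1000 PL?F → skip
[2] flags=1000 HI?F → skip
[3] flags=1000 CS?F → skip
[4] flags=0000 → (cmp)
[5] flags=0000 EQ?F → skip
[6] flags=0000 VS?F → skip
[7] flags=0000 → (cmp)
[8] flags=0000 VC?T → r2=0x0b
[9] flags=0000 VS?F → skip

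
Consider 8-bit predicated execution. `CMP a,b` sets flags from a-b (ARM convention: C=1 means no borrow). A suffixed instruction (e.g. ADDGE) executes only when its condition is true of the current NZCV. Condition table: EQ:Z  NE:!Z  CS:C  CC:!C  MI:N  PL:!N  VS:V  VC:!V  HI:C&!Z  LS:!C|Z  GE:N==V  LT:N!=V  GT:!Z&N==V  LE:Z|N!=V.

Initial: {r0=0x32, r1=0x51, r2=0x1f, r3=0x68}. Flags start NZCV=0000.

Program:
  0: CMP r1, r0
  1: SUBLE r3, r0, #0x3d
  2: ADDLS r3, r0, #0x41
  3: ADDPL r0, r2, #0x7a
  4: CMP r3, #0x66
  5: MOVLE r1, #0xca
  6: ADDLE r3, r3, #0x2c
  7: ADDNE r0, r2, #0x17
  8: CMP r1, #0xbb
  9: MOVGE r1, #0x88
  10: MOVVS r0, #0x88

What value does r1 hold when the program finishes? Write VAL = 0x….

[0] flags=0010 → (cmp)
[1] flags=0010 LE?F → skip
[2] flags=0010 LS?F → skip
[3] flags=0010 PL?T → r0=0x99
[4] flags=0010 → (cmp)
[5] flags=0010 LE?F → skip
[6] flags=0010 LE?F → skip
[7] flags=0010 NE?T → r0=0x36
[8] flags=1001 → (cmp)
[9] flags=1001 GE?T → r1=0x88
[10] flags=1001 VS?T → r0=0x88

VAL = 0x88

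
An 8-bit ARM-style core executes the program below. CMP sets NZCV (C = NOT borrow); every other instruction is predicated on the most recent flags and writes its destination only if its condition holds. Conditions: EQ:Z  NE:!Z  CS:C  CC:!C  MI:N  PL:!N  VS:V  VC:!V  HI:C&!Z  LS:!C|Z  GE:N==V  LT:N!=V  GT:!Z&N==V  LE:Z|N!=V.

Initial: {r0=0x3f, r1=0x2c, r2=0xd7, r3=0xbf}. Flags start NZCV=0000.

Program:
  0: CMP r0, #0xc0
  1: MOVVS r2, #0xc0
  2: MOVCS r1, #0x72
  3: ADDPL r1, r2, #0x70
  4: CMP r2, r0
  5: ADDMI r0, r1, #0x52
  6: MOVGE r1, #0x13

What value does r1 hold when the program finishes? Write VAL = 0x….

0: ✓ CMP  NZCV=0000
1: · MOVVS
2: · MOVCS
3: ✓ ADDPL  r1←0x47
4: ✓ CMP  NZCV=1010
5: ✓ ADDMI  r0←0x99
6: · MOVGE

VAL = 0x47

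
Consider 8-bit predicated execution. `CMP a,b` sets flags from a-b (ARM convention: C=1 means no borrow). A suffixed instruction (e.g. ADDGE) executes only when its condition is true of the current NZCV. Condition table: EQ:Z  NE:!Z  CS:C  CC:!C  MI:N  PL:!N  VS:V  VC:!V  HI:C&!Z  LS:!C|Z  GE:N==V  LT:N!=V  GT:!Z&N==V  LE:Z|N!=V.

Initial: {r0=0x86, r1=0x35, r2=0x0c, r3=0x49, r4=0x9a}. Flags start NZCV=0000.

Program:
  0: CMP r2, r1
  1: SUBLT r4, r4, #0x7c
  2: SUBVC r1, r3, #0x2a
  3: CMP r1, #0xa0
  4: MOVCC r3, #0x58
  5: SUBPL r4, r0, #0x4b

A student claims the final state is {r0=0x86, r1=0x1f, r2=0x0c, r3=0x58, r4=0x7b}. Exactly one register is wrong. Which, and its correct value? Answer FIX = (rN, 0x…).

[0] flags=1000 → (cmp)
[1] flags=1000 LT?T → r4=0x1e
[2] flags=1000 VC?T → r1=0x1f
[3] flags=0000 → (cmp)
[4] flags=0000 CC?T → r3=0x58
[5] flags=0000 PL?T → r4=0x3b

FIX = (r4, 0x3b)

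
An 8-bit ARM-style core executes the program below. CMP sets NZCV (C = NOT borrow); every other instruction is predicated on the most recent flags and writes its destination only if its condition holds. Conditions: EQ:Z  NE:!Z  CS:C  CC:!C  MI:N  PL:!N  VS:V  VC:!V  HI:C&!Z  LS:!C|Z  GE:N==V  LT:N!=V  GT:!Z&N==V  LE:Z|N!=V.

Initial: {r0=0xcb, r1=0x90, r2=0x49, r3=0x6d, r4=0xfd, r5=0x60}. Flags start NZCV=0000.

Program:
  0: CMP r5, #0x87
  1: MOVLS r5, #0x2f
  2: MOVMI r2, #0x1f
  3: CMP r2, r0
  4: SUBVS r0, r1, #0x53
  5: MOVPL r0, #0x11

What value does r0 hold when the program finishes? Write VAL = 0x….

VAL = 0x11

0: ✓ CMP  NZCV=1001
1: ✓ MOVLS  r5←0x2f
2: ✓ MOVMI  r2←0x1f
3: ✓ CMP  NZCV=0000
4: · SUBVS
5: ✓ MOVPL  r0←0x11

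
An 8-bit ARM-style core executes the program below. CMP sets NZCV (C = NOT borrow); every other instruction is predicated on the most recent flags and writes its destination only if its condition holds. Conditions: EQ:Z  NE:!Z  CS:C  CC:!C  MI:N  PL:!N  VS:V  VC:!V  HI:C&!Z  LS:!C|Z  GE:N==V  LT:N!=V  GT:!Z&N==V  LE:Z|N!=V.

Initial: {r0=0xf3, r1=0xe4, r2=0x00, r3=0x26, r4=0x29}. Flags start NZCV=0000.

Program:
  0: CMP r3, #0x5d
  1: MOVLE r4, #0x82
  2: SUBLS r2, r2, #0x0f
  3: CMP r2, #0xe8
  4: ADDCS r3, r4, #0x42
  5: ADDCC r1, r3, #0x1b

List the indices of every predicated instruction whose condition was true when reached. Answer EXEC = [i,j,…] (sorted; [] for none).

0: ✓ CMP  NZCV=1000
1: ✓ MOVLE  r4←0x82
2: ✓ SUBLS  r2←0xf1
3: ✓ CMP  NZCV=0010
4: ✓ ADDCS  r3←0xc4
5: · ADDCC

EXEC = [1,2,4]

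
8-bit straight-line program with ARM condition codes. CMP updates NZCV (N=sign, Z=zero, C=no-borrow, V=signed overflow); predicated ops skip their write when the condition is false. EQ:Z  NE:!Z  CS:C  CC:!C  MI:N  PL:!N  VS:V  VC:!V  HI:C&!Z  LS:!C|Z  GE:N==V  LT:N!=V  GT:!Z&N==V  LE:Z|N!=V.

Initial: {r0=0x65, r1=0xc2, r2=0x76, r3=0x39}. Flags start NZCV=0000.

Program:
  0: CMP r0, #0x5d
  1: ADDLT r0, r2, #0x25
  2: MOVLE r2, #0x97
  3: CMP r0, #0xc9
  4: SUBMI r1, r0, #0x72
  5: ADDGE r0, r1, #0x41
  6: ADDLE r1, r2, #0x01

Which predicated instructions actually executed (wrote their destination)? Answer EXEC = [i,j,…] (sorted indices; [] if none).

EXEC = [4,5]

[0] flags=0010 → (cmp)
[1] flags=0010 LT?F → skip
[2] flags=0010 LE?F → skip
[3] flags=1001 → (cmp)
[4] flags=1001 MI?T → r1=0xf3
[5] flags=1001 GE?T → r0=0x34
[6] flags=1001 LE?F → skip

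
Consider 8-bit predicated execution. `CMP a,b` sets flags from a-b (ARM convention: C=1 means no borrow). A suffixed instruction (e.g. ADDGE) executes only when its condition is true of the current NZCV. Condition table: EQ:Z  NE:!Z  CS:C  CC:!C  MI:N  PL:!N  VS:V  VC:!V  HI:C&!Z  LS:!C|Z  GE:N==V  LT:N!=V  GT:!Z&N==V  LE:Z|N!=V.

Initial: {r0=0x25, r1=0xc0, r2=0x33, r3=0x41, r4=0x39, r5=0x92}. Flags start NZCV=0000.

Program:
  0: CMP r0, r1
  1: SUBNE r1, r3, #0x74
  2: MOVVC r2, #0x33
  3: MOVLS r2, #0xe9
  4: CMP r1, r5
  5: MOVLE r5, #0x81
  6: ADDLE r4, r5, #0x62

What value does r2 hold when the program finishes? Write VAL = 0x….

[0] flags=0000 → (cmp)
[1] flags=0000 NE?T → r1=0xcd
[2] flags=0000 VC?T → r2=0x33
[3] flags=0000 LS?T → r2=0xe9
[4] flags=0010 → (cmp)
[5] flags=0010 LE?F → skip
[6] flags=0010 LE?F → skip

VAL = 0xe9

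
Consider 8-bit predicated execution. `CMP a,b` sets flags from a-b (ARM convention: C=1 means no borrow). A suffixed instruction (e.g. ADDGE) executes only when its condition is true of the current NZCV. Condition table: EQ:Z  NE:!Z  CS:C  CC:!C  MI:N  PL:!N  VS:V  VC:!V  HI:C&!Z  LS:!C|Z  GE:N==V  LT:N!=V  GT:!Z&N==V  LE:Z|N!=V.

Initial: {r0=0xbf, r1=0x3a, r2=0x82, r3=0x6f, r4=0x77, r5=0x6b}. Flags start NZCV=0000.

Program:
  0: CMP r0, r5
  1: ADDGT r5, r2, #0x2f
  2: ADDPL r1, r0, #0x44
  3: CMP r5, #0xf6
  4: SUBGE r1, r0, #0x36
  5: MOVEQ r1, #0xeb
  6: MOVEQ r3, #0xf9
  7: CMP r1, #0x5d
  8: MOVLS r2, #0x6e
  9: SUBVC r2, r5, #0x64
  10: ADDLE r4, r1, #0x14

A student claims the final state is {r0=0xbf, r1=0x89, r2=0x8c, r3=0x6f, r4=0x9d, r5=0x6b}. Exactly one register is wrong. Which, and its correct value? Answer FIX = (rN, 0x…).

FIX = (r2, 0x82)

[0] flags=0011 → (cmp)
[1] flags=0011 GT?F → skip
[2] flags=0011 PL?T → r1=0x03
[3] flags=0000 → (cmp)
[4] flags=0000 GE?T → r1=0x89
[5] flags=0000 EQ?F → skip
[6] flags=0000 EQ?F → skip
[7] flags=0011 → (cmp)
[8] flags=0011 LS?F → skip
[9] flags=0011 VC?F → skip
[10] flags=0011 LE?T → r4=0x9d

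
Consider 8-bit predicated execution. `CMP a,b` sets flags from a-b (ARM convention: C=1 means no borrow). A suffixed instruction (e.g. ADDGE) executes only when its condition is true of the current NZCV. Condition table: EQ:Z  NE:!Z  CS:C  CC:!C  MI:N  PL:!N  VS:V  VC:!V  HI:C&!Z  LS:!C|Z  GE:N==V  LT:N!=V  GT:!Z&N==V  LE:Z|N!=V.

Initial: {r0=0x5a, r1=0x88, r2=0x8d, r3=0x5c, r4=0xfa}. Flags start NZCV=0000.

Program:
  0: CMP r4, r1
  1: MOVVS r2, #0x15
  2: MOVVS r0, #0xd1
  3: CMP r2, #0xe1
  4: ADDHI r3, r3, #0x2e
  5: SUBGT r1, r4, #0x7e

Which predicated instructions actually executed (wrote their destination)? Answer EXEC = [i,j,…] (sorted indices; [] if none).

[0] flags=0010 → (cmp)
[1] flags=0010 VS?F → skip
[2] flags=0010 VS?F → skip
[3] flags=1000 → (cmp)
[4] flags=1000 HI?F → skip
[5] flags=1000 GT?F → skip

EXEC = []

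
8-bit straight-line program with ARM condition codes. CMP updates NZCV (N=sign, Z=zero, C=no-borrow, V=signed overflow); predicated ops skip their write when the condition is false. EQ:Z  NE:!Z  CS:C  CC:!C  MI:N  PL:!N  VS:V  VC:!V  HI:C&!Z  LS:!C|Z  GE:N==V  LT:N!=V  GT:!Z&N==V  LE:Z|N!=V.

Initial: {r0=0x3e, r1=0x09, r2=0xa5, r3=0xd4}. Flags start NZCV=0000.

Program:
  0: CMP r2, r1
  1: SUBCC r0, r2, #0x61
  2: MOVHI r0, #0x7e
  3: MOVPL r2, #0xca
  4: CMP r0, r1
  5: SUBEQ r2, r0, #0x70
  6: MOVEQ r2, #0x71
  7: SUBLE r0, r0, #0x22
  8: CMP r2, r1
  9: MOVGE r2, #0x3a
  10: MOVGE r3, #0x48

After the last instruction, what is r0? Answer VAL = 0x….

0: ✓ CMP  NZCV=1010
1: · SUBCC
2: ✓ MOVHI  r0←0x7e
3: · MOVPL
4: ✓ CMP  NZCV=0010
5: · SUBEQ
6: · MOVEQ
7: · SUBLE
8: ✓ CMP  NZCV=1010
9: · MOVGE
10: · MOVGE

VAL = 0x7e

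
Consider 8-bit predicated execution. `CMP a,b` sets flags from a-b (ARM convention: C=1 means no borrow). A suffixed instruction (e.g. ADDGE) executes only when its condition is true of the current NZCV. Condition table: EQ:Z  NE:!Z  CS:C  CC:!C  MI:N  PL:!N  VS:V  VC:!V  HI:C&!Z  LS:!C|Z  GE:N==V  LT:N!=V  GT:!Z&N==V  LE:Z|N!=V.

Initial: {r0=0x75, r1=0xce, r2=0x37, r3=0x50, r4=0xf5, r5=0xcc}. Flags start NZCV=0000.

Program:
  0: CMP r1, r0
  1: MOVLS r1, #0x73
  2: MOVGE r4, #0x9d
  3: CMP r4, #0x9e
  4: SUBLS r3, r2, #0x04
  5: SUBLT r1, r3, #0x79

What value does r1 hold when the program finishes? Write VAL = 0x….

VAL = 0xce

[0] flags=0011 → (cmp)
[1] flags=0011 LS?F → skip
[2] flags=0011 GE?F → skip
[3] flags=0010 → (cmp)
[4] flags=0010 LS?F → skip
[5] flags=0010 LT?F → skip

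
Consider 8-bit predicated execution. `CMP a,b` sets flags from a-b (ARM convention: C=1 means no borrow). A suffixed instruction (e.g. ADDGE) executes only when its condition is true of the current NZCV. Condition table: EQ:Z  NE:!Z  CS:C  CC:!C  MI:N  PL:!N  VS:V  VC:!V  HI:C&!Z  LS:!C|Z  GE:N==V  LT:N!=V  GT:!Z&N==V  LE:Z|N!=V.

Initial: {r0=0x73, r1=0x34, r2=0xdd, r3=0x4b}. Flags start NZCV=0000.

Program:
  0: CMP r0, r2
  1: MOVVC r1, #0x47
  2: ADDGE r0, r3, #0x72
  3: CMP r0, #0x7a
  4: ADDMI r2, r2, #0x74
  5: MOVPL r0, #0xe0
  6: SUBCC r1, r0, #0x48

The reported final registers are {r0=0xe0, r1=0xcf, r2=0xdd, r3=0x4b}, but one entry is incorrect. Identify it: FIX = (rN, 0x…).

0: ✓ CMP  NZCV=1001
1: · MOVVC
2: ✓ ADDGE  r0←0xbd
3: ✓ CMP  NZCV=0011
4: · ADDMI
5: ✓ MOVPL  r0←0xe0
6: · SUBCC

FIX = (r1, 0x34)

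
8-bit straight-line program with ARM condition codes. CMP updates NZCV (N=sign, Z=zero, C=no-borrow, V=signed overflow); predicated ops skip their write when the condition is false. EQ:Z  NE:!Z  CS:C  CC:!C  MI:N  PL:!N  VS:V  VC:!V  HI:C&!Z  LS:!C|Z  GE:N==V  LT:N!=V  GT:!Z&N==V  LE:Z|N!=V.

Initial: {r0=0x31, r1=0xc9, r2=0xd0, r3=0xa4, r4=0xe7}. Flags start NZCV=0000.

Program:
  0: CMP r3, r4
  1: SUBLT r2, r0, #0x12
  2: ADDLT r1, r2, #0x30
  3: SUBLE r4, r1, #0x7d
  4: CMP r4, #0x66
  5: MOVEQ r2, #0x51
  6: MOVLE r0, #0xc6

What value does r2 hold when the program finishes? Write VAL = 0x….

[0] flags=1000 → (cmp)
[1] flags=1000 LT?T → r2=0x1f
[2] flags=1000 LT?T → r1=0x4f
[3] flags=1000 LE?T → r4=0xd2
[4] flags=0011 → (cmp)
[5] flags=0011 EQ?F → skip
[6] flags=0011 LE?T → r0=0xc6

VAL = 0x1f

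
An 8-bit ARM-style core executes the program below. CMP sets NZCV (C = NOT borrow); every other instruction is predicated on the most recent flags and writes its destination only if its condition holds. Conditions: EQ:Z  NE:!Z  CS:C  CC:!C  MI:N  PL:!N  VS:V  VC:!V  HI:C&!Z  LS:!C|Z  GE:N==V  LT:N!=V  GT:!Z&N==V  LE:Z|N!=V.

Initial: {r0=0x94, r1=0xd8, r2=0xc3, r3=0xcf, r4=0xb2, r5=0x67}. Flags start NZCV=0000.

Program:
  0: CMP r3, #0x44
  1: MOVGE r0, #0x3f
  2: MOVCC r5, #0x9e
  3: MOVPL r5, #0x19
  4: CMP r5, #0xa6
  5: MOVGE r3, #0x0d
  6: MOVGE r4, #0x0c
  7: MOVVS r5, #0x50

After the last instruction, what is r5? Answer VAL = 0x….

VAL = 0x50

[0] flags=1010 → (cmp)
[1] flags=1010 GE?F → skip
[2] flags=1010 CC?F → skip
[3] flags=1010 PL?F → skip
[4] flags=1001 → (cmp)
[5] flags=1001 GE?T → r3=0x0d
[6] flags=1001 GE?T → r4=0x0c
[7] flags=1001 VS?T → r5=0x50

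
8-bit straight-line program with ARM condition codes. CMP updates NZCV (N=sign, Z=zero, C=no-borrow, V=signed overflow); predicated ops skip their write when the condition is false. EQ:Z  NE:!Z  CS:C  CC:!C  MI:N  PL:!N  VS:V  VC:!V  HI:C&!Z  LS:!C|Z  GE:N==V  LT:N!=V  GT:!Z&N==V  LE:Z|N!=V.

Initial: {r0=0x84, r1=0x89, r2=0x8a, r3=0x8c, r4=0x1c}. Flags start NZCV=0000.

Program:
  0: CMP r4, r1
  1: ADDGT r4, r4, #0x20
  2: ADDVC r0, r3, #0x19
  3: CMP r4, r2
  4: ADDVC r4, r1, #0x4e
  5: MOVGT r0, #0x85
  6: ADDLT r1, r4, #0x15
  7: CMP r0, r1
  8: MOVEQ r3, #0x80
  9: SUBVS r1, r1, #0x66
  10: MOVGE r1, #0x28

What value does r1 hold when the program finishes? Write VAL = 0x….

VAL = 0x89

[0] flags=1001 → (cmp)
[1] flags=1001 GT?T → r4=0x3c
[2] flags=1001 VC?F → skip
[3] flags=1001 → (cmp)
[4] flags=1001 VC?F → skip
[5] flags=1001 GT?T → r0=0x85
[6] flags=1001 LT?F → skip
[7] flags=1000 → (cmp)
[8] flags=1000 EQ?F → skip
[9] flags=1000 VS?F → skip
[10] flags=1000 GE?F → skip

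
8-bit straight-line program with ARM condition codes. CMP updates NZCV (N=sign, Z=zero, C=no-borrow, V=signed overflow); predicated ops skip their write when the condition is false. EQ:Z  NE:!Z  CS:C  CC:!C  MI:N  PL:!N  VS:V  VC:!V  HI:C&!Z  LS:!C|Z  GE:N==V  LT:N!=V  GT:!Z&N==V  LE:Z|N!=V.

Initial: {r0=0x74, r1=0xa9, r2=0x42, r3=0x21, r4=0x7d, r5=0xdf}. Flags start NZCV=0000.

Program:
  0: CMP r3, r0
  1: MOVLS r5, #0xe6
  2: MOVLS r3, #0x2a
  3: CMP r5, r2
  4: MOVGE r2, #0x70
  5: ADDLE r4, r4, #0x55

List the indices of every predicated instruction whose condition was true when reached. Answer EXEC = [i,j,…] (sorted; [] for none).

0: ✓ CMP  NZCV=1000
1: ✓ MOVLS  r5←0xe6
2: ✓ MOVLS  r3←0x2a
3: ✓ CMP  NZCV=1010
4: · MOVGE
5: ✓ ADDLE  r4←0xd2

EXEC = [1,2,5]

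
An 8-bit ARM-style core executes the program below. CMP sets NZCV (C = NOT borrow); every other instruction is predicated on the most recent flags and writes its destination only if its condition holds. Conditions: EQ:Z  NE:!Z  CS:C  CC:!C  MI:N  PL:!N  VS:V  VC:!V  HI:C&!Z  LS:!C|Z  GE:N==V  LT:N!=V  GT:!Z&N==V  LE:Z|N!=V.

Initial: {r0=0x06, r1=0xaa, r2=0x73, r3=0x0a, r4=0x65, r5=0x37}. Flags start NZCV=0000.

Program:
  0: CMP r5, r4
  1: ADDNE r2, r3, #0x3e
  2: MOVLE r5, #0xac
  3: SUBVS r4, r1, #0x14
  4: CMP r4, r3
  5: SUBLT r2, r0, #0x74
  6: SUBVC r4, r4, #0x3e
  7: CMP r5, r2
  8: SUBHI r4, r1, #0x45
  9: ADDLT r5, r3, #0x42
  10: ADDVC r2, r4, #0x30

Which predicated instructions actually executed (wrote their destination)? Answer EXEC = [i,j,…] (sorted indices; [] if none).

EXEC = [1,2,6,8,9]

0: ✓ CMP  NZCV=1000
1: ✓ ADDNE  r2←0x48
2: ✓ MOVLE  r5←0xac
3: · SUBVS
4: ✓ CMP  NZCV=0010
5: · SUBLT
6: ✓ SUBVC  r4←0x27
7: ✓ CMP  NZCV=0011
8: ✓ SUBHI  r4←0x65
9: ✓ ADDLT  r5←0x4c
10: · ADDVC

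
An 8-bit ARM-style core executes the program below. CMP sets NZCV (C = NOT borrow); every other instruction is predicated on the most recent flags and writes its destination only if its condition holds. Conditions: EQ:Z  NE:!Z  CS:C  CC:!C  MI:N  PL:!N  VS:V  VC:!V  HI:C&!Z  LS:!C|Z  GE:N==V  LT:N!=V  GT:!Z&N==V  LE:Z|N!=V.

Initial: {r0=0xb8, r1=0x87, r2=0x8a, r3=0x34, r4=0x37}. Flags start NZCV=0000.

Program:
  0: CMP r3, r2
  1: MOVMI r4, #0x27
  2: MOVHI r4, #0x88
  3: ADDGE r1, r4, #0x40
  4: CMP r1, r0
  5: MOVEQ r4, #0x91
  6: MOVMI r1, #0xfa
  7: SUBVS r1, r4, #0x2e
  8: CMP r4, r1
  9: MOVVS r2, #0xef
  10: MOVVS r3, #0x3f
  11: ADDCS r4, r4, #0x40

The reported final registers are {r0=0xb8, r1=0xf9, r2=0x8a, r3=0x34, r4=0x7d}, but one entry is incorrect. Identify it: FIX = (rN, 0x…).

0: ✓ CMP  NZCV=1001
1: ✓ MOVMI  r4←0x27
2: · MOVHI
3: ✓ ADDGE  r1←0x67
4: ✓ CMP  NZCV=1001
5: · MOVEQ
6: ✓ MOVMI  r1←0xfa
7: ✓ SUBVS  r1←0xf9
8: ✓ CMP  NZCV=0000
9: · MOVVS
10: · MOVVS
11: · ADDCS

FIX = (r4, 0x27)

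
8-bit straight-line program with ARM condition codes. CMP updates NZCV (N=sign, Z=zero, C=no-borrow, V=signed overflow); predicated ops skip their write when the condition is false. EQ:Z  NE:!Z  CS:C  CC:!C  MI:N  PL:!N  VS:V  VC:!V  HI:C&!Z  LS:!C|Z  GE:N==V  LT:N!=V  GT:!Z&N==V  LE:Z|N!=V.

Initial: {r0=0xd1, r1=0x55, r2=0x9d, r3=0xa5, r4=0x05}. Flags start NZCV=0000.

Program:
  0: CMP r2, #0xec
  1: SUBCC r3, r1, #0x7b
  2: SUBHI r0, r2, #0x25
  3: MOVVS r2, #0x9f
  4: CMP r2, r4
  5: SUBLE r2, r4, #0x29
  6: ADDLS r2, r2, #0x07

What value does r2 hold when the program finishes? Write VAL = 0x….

VAL = 0xdc

[0] flags=1000 → (cmp)
[1] flags=1000 CC?T → r3=0xda
[2] flags=1000 HI?F → skip
[3] flags=1000 VS?F → skip
[4] flags=1010 → (cmp)
[5] flags=1010 LE?T → r2=0xdc
[6] flags=1010 LS?F → skip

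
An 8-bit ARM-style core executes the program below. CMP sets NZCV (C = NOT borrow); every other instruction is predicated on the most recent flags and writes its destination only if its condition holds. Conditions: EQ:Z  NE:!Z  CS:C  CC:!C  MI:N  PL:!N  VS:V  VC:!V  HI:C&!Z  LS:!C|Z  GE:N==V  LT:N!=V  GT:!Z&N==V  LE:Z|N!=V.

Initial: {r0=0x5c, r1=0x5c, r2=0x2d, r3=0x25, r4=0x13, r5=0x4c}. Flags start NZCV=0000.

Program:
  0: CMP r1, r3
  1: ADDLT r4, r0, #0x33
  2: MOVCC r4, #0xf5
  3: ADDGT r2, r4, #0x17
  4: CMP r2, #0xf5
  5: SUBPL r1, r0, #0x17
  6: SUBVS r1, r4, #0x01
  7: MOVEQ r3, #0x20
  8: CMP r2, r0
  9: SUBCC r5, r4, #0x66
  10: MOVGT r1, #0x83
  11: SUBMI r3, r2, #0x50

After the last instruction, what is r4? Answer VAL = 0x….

[0] flags=0010 → (cmp)
[1] flags=0010 LT?F → skip
[2] flags=0010 CC?F → skip
[3] flags=0010 GT?T → r2=0x2a
[4] flags=0000 → (cmp)
[5] flags=0000 PL?T → r1=0x45
[6] flags=0000 VS?F → skip
[7] flags=0000 EQ?F → skip
[8] flags=1000 → (cmp)
[9] flags=1000 CC?T → r5=0xad
[10] flags=1000 GT?F → skip
[11] flags=1000 MI?T → r3=0xda

VAL = 0x13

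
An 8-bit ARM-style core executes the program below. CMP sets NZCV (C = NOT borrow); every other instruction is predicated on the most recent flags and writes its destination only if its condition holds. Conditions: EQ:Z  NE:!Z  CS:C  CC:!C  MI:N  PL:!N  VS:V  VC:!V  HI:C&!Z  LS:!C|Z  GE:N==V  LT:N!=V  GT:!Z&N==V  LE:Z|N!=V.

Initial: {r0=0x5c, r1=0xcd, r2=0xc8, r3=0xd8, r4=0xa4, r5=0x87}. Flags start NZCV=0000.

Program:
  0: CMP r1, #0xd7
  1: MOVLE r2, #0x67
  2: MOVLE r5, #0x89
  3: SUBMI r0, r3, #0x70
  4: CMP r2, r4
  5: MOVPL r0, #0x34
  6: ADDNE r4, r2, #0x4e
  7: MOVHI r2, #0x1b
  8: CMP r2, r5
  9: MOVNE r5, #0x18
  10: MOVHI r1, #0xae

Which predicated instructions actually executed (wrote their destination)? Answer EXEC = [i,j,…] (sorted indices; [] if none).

0: ✓ CMP  NZCV=1000
1: ✓ MOVLE  r2←0x67
2: ✓ MOVLE  r5←0x89
3: ✓ SUBMI  r0←0x68
4: ✓ CMP  NZCV=1001
5: · MOVPL
6: ✓ ADDNE  r4←0xb5
7: · MOVHI
8: ✓ CMP  NZCV=1001
9: ✓ MOVNE  r5←0x18
10: · MOVHI

EXEC = [1,2,3,6,9]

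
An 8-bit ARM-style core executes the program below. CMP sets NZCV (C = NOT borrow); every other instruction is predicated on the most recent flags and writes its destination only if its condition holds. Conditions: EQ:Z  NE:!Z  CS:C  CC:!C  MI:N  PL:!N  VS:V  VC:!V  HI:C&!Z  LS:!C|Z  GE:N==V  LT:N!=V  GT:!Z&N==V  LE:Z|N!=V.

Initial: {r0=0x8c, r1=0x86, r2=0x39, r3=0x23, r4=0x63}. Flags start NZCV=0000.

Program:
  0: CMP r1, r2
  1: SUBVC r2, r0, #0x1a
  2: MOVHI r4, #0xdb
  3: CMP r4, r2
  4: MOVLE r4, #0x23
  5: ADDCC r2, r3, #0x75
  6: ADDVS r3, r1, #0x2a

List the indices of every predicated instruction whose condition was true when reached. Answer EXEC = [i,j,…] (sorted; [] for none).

EXEC = [2,4]

0: ✓ CMP  NZCV=0011
1: · SUBVC
2: ✓ MOVHI  r4←0xdb
3: ✓ CMP  NZCV=1010
4: ✓ MOVLE  r4←0x23
5: · ADDCC
6: · ADDVS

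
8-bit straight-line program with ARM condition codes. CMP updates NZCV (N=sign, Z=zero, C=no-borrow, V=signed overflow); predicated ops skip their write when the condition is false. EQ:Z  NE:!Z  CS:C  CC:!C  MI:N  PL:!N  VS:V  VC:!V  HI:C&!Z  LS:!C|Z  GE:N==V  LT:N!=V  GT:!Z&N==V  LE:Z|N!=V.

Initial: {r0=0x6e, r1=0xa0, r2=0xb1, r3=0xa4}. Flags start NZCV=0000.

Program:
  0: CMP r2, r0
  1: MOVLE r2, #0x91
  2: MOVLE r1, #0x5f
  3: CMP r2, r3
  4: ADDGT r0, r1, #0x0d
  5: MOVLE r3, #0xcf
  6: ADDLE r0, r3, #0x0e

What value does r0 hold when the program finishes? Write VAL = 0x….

VAL = 0xdd

[0] flags=0011 → (cmp)
[1] flags=0011 LE?T → r2=0x91
[2] flags=0011 LE?T → r1=0x5f
[3] flags=1000 → (cmp)
[4] flags=1000 GT?F → skip
[5] flags=1000 LE?T → r3=0xcf
[6] flags=1000 LE?T → r0=0xdd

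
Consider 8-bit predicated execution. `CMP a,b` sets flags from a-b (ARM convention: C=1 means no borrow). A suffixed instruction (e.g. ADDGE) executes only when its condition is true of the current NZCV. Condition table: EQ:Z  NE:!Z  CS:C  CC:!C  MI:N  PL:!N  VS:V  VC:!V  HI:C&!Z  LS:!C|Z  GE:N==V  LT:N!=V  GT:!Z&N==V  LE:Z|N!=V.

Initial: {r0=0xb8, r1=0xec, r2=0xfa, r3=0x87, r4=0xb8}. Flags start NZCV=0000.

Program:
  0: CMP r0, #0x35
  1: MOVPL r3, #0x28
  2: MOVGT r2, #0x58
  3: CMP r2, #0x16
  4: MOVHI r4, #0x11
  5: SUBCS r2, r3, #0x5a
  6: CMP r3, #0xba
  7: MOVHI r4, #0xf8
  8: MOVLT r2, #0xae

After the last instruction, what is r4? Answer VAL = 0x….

VAL = 0x11

0: ✓ CMP  NZCV=1010
1: · MOVPL
2: · MOVGT
3: ✓ CMP  NZCV=1010
4: ✓ MOVHI  r4←0x11
5: ✓ SUBCS  r2←0x2d
6: ✓ CMP  NZCV=1000
7: · MOVHI
8: ✓ MOVLT  r2←0xae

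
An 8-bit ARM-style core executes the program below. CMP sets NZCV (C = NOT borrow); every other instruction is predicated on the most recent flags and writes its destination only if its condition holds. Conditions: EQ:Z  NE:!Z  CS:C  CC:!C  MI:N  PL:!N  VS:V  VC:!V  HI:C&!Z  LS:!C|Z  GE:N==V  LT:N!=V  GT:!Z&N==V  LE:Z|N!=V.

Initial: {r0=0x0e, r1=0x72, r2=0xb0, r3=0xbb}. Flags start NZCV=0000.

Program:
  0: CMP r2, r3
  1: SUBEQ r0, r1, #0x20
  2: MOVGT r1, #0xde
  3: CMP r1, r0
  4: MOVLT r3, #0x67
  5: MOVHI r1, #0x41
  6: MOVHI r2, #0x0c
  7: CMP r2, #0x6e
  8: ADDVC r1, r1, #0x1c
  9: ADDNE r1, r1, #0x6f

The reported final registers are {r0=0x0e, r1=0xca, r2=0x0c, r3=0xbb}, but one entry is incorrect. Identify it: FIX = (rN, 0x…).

FIX = (r1, 0xcc)

[0] flags=1000 → (cmp)
[1] flags=1000 EQ?F → skip
[2] flags=1000 GT?F → skip
[3] flags=0010 → (cmp)
[4] flags=0010 LT?F → skip
[5] flags=0010 HI?T → r1=0x41
[6] flags=0010 HI?T → r2=0x0c
[7] flags=1000 → (cmp)
[8] flags=1000 VC?T → r1=0x5d
[9] flags=1000 NE?T → r1=0xcc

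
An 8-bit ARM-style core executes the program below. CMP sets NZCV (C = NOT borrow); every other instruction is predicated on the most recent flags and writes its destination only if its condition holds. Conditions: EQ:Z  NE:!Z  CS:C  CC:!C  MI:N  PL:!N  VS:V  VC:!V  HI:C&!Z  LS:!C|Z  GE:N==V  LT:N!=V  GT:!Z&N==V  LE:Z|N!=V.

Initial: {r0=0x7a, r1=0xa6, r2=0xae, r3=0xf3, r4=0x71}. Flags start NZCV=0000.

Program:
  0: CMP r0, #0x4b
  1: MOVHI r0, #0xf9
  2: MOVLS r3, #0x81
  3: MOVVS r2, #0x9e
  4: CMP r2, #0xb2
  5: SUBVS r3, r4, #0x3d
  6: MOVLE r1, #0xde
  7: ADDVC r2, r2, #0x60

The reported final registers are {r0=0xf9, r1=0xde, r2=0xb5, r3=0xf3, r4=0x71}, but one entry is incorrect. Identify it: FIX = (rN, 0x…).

[0] flags=0010 → (cmp)
[1] flags=0010 HI?T → r0=0xf9
[2] flags=0010 LS?F → skip
[3] flags=0010 VS?F → skip
[4] flags=1000 → (cmp)
[5] flags=1000 VS?F → skip
[6] flags=1000 LE?T → r1=0xde
[7] flags=1000 VC?T → r2=0x0e

FIX = (r2, 0x0e)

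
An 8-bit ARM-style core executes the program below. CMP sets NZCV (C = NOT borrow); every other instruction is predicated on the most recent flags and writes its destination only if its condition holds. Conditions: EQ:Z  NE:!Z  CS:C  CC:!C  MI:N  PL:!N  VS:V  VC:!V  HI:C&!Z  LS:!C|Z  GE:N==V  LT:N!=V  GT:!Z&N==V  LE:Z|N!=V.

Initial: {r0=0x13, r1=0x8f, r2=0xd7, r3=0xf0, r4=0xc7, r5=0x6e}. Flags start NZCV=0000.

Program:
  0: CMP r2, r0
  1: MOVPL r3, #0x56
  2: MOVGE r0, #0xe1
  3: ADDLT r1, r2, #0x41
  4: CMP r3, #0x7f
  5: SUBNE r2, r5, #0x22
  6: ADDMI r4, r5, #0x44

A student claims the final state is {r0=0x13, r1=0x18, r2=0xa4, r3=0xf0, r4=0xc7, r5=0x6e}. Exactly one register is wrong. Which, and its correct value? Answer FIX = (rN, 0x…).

FIX = (r2, 0x4c)

0: ✓ CMP  NZCV=1010
1: · MOVPL
2: · MOVGE
3: ✓ ADDLT  r1←0x18
4: ✓ CMP  NZCV=0011
5: ✓ SUBNE  r2←0x4c
6: · ADDMI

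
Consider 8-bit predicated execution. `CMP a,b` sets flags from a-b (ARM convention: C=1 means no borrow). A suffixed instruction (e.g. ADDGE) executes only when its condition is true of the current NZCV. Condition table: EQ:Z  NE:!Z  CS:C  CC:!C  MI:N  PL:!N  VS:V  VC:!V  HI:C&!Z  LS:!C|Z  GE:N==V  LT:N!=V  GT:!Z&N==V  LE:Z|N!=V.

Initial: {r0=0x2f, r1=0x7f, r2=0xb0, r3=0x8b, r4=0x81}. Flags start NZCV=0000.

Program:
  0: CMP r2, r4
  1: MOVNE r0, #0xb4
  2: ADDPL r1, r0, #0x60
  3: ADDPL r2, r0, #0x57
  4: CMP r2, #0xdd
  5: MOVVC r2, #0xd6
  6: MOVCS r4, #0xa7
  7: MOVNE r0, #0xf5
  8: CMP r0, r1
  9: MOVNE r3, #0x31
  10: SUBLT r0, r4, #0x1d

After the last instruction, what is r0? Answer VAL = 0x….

VAL = 0x64

0: ✓ CMP  NZCV=0010
1: ✓ MOVNE  r0←0xb4
2: ✓ ADDPL  r1←0x14
3: ✓ ADDPL  r2←0x0b
4: ✓ CMP  NZCV=0000
5: ✓ MOVVC  r2←0xd6
6: · MOVCS
7: ✓ MOVNE  r0←0xf5
8: ✓ CMP  NZCV=1010
9: ✓ MOVNE  r3←0x31
10: ✓ SUBLT  r0←0x64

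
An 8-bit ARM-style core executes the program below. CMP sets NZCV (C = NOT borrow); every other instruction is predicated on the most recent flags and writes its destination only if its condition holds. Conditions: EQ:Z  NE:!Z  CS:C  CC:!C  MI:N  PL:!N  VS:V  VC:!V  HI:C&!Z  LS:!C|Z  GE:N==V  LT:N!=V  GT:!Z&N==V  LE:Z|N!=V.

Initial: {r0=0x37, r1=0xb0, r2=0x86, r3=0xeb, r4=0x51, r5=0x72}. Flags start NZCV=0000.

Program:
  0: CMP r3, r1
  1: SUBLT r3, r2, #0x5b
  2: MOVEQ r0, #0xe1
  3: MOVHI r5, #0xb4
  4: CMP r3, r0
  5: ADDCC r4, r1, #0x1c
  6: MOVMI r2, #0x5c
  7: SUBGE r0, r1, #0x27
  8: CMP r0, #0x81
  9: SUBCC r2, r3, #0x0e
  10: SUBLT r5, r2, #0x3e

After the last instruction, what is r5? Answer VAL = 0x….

VAL = 0xb4

0: ✓ CMP  NZCV=0010
1: · SUBLT
2: · MOVEQ
3: ✓ MOVHI  r5←0xb4
4: ✓ CMP  NZCV=1010
5: · ADDCC
6: ✓ MOVMI  r2←0x5c
7: · SUBGE
8: ✓ CMP  NZCV=1001
9: ✓ SUBCC  r2←0xdd
10: · SUBLT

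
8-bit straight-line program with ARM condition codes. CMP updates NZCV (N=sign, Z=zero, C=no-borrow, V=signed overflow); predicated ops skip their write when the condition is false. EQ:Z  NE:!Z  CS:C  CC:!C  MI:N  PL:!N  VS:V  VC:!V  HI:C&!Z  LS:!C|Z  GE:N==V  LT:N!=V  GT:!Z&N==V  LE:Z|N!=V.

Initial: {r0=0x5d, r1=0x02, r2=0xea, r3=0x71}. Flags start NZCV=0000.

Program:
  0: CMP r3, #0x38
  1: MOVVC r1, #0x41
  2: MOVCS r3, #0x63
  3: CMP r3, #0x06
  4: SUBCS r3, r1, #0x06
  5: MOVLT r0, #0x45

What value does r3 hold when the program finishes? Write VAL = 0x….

0: ✓ CMP  NZCV=0010
1: ✓ MOVVC  r1←0x41
2: ✓ MOVCS  r3←0x63
3: ✓ CMP  NZCV=0010
4: ✓ SUBCS  r3←0x3b
5: · MOVLT

VAL = 0x3b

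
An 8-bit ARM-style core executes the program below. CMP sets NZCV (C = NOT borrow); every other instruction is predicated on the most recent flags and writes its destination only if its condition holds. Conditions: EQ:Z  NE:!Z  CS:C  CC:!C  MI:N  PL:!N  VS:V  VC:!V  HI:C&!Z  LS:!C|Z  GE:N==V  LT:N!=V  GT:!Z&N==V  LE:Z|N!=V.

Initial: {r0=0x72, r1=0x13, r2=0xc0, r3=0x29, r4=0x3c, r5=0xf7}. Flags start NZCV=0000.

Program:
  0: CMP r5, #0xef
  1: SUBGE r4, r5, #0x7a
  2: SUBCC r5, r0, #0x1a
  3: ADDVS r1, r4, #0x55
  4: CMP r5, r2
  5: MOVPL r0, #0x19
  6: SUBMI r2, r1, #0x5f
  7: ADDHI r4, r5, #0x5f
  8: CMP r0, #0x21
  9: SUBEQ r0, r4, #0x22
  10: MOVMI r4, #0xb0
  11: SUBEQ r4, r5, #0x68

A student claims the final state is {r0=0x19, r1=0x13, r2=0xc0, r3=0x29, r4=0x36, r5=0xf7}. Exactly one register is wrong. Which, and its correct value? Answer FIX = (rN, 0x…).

[0] flags=0010 → (cmp)
[1] flags=0010 GE?T → r4=0x7d
[2] flags=0010 CC?F → skip
[3] flags=0010 VS?F → skip
[4] flags=0010 → (cmp)
[5] flags=0010 PL?T → r0=0x19
[6] flags=0010 MI?F → skip
[7] flags=0010 HI?T → r4=0x56
[8] flags=1000 → (cmp)
[9] flags=1000 EQ?F → skip
[10] flags=1000 MI?T → r4=0xb0
[11] flags=1000 EQ?F → skip

FIX = (r4, 0xb0)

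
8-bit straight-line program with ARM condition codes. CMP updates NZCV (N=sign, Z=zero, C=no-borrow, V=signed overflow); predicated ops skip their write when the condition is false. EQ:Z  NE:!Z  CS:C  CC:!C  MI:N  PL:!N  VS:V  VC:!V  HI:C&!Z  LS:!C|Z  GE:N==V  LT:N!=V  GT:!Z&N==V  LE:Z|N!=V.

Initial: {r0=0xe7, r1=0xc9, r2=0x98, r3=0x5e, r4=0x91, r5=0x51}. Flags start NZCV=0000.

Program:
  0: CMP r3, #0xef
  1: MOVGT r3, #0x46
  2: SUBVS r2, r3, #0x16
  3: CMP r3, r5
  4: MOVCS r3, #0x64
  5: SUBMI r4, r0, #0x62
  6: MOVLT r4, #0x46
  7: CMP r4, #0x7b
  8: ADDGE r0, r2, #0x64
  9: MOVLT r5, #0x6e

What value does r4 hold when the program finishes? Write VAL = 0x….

0: ✓ CMP  NZCV=0000
1: ✓ MOVGT  r3←0x46
2: · SUBVS
3: ✓ CMP  NZCV=1000
4: · MOVCS
5: ✓ SUBMI  r4←0x85
6: ✓ MOVLT  r4←0x46
7: ✓ CMP  NZCV=1000
8: · ADDGE
9: ✓ MOVLT  r5←0x6e

VAL = 0x46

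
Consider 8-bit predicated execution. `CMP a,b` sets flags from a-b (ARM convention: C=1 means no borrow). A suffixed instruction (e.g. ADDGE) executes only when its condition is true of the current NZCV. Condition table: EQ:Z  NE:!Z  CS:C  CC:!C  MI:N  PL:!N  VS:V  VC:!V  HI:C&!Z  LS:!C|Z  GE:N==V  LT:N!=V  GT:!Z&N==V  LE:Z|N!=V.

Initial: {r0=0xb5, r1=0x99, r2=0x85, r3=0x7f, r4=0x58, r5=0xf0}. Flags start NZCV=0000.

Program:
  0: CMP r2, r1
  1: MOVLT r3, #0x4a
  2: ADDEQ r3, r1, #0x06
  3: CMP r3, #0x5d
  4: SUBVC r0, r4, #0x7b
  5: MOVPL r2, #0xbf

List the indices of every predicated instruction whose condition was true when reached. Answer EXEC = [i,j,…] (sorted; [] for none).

[0] flags=1000 → (cmp)
[1] flags=1000 LT?T → r3=0x4a
[2] flags=1000 EQ?F → skip
[3] flags=1000 → (cmp)
[4] flags=1000 VC?T → r0=0xdd
[5] flags=1000 PL?F → skip

EXEC = [1,4]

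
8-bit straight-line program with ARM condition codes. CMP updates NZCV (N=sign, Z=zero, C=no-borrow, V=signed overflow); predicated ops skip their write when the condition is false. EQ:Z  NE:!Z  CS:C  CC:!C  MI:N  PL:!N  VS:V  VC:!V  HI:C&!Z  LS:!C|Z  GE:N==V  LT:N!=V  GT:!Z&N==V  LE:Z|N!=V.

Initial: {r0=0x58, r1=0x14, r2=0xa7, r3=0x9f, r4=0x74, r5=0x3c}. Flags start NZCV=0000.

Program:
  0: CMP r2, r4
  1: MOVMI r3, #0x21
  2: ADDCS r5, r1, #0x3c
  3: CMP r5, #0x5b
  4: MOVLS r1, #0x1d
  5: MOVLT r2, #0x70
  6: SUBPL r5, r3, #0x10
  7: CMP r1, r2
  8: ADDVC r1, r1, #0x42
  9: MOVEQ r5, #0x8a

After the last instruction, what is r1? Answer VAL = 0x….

[0] flags=0011 → (cmp)
[1] flags=0011 MI?F → skip
[2] flags=0011 CS?T → r5=0x50
[3] flags=1000 → (cmp)
[4] flags=1000 LS?T → r1=0x1d
[5] flags=1000 LT?T → r2=0x70
[6] flags=1000 PL?F → skip
[7] flags=1000 → (cmp)
[8] flags=1000 VC?T → r1=0x5f
[9] flags=1000 EQ?F → skip

VAL = 0x5f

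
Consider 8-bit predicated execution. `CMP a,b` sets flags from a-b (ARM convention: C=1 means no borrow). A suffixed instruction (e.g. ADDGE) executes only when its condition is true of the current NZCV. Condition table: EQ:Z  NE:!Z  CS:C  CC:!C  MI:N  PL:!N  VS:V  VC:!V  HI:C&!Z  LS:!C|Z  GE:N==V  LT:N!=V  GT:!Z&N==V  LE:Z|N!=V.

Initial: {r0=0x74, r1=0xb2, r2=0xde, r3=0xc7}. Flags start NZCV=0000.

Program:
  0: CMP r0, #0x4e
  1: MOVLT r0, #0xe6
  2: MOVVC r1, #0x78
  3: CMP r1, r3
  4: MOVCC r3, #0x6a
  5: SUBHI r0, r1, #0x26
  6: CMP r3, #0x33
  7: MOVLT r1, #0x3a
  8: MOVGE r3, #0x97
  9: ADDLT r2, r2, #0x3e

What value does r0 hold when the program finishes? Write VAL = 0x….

VAL = 0x74

[0] flags=0010 → (cmp)
[1] flags=0010 LT?F → skip
[2] flags=0010 VC?T → r1=0x78
[3] flags=1001 → (cmp)
[4] flags=1001 CC?T → r3=0x6a
[5] flags=1001 HI?F → skip
[6] flags=0010 → (cmp)
[7] flags=0010 LT?F → skip
[8] flags=0010 GE?T → r3=0x97
[9] flags=0010 LT?F → skip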